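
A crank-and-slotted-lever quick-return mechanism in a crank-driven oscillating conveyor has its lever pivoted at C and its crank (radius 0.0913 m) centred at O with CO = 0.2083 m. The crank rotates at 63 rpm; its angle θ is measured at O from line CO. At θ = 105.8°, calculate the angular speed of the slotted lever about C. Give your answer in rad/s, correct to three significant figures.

0.504

ω = 6.597 rad/s (from 63 rpm).
Crank pin A relative to C: A = (d + r cosθ, r sinθ); lever angle φ = atan2(r sinθ, d + r cosθ).
Differentiating tanφ: φ̇ = rω(d cosθ + r)/(d² + r² + 2dr cosθ).
d² + r² + 2dr cosθ = |CA|² = 0.0413682 m²;  d cosθ + r = +0.034584 m.
|ω_lever| = |0.0913·6.597·+0.034584| / 0.0413682 = 0.50356 rad/s.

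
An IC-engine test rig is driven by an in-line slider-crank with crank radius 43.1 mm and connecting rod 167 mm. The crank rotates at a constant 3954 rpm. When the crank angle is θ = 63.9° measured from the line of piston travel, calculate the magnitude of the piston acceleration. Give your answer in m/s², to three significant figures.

ω = 2π·3954/60 = 414.1 rad/s
x(θ) = r cosθ + √(L² − r² sin²θ); with ω constant, a = ω²·d²x/dθ².
d²x/dθ² = −r cosθ − r²(cos2θ)/√u − r⁴ sin²2θ/(4u^{3/2}),  u = L² − r² sin²θ = 0.0263909 m².
Substituting r = 0.0431 m, L = 0.167 m, θ = 63.9°: d²x/dθ² = -0.012079 m.
a = ω²·d²x/dθ² = (414.1)²·(-0.012079) = -2070.8 m/s²;  |a| = 2070.8 m/s².

2070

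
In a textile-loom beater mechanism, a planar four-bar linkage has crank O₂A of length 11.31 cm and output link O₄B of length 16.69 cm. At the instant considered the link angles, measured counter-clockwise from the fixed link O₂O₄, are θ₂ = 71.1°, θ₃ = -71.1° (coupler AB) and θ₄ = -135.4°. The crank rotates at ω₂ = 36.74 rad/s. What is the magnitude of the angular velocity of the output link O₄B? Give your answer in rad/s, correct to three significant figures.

16.9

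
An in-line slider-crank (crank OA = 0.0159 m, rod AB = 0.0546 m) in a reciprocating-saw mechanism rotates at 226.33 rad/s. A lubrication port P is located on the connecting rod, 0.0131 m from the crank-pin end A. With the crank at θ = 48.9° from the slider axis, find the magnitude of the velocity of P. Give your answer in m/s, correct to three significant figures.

3.36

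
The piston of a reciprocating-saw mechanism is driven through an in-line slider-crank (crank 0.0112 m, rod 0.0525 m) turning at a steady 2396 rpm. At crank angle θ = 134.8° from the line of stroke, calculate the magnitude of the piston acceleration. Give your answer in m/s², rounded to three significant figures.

496

ω = 2π·2396/60 = 250.9 rad/s
x(θ) = r cosθ + √(L² − r² sin²θ); with ω constant, a = ω²·d²x/dθ².
d²x/dθ² = −r cosθ − r²(cos2θ)/√u − r⁴ sin²2θ/(4u^{3/2}),  u = L² − r² sin²θ = 0.00269309 m².
Substituting r = 0.0112 m, L = 0.0525 m, θ = 134.8°: d²x/dθ² = +0.0078806 m.
a = ω²·d²x/dθ² = (250.9)²·(+0.0078806) = +496.13 m/s²;  |a| = 496.13 m/s².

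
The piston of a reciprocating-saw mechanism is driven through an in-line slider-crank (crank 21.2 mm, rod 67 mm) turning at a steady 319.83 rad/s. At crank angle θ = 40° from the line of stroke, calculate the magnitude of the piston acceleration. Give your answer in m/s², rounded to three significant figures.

1800

ω = 319.8 rad/s
x(θ) = r cosθ + √(L² − r² sin²θ); with ω constant, a = ω²·d²x/dθ².
d²x/dθ² = −r cosθ − r²(cos2θ)/√u − r⁴ sin²2θ/(4u^{3/2}),  u = L² − r² sin²θ = 0.0043033 m².
Substituting r = 0.0212 m, L = 0.067 m, θ = 40°: d²x/dθ² = -0.017603 m.
a = ω²·d²x/dθ² = (319.8)²·(-0.017603) = -1800.7 m/s²;  |a| = 1800.7 m/s².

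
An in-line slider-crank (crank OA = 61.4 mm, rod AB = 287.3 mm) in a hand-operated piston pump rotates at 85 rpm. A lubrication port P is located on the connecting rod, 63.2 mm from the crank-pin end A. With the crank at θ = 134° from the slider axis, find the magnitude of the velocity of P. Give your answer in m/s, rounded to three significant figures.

0.482

ω = 8.901 rad/s.  Crank-pin speed |V_A| = rω = 0.54653 m/s, perpendicular to OA.
Rod angle: sinφ = −(r/L) sinθ ⇒ φ = -8.843°; ω_rod = −rω cosθ/√(L²−r²sin²θ) = +1.3374 rad/s.
V_P = V_A + ω_rod × AP, with AP = 0.0632 m along the rod.
Components: V_Px = −rω sinθ − a·ω_rod·sinφ = -0.38015 m/s;  V_Py = rω cosθ + a·ω_rod·cosφ = -0.29614 m/s.
|V_P| = √(V_Px² + V_Py²) = 0.48188 m/s.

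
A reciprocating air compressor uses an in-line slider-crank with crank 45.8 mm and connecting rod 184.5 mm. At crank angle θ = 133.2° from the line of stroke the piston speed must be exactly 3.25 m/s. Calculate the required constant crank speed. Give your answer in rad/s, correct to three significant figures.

For an in-line slider-crank, |v_piston| = rω|sinθ|·[1 + r cosθ/√(L² − r² sin²θ)].
With r = 0.0458 m, L = 0.1845 m, θ = 133.2°: the bracketed kinematic factor |dx/dθ| = 0.027618 m.
ω = v/|dx/dθ| = 3.25/0.027618 = 117.68 rad/s.

118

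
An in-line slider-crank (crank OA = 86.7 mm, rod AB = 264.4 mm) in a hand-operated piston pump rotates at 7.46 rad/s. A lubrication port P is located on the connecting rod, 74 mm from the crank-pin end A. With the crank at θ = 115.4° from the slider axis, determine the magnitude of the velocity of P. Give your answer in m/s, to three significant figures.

ω = 7.46 rad/s.  Crank-pin speed |V_A| = rω = 0.64678 m/s, perpendicular to OA.
Rod angle: sinφ = −(r/L) sinθ ⇒ φ = -17.230°; ω_rod = −rω cosθ/√(L²−r²sin²θ) = +1.0986 rad/s.
V_P = V_A + ω_rod × AP, with AP = 0.074 m along the rod.
Components: V_Px = −rω sinθ − a·ω_rod·sinφ = -0.56018 m/s;  V_Py = rω cosθ + a·ω_rod·cosφ = -0.19978 m/s.
|V_P| = √(V_Px² + V_Py²) = 0.59474 m/s.

0.595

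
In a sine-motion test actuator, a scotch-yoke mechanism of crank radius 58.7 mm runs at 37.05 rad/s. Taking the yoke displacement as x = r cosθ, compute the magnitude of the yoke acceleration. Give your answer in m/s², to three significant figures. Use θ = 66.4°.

ω = 37.05 rad/s
x = r cosθ ⇒ ẍ = −rω² cosθ (ω constant).
|a| = rω²|cosθ| = 0.0587·(37.05)²·|cos 66.4°| = 32.259 m/s².

32.3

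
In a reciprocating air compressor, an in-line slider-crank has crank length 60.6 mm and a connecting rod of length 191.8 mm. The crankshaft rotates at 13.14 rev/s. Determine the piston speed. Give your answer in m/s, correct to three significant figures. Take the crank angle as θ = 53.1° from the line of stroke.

4.79

ω = 2π·13.1 = 82.56 rad/s
For an in-line slider-crank, x = r cosθ + √(L² − r² sin²θ), so v = −rω sinθ·[1 + r cosθ/√(L² − r² sin²θ)].
With r = 0.0606 m, L = 0.1918 m, θ = 53.1°: √(L² − r² sin²θ) = 0.18558 m.
v = −0.0606·82.56·0.79968·[1 + 0.0606·0.60042/0.18558] = -4.7854 m/s.
|v| = 4.7854 m/s.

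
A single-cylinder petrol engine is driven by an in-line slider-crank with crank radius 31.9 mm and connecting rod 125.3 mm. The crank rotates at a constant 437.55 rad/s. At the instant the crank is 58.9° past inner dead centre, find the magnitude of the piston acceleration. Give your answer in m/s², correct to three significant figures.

ω = 437.6 rad/s
x(θ) = r cosθ + √(L² − r² sin²θ); with ω constant, a = ω²·d²x/dθ².
d²x/dθ² = −r cosθ − r²(cos2θ)/√u − r⁴ sin²2θ/(4u^{3/2}),  u = L² − r² sin²θ = 0.014954 m².
Substituting r = 0.0319 m, L = 0.1253 m, θ = 58.9°: d²x/dθ² = -0.012707 m.
a = ω²·d²x/dθ² = (437.6)²·(-0.012707) = -2432.8 m/s²;  |a| = 2432.8 m/s².

2430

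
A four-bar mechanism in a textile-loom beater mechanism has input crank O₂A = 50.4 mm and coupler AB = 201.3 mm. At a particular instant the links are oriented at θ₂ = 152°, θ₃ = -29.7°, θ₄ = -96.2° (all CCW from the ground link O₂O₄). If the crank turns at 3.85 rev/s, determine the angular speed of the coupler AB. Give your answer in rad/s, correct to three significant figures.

6.13

ω₂ = 24.19 rad/s (from 3.85 rev/s).
Differentiating the loop-closure r₂e^{iθ₂}+r₃e^{iθ₃}=r₁+r₄e^{iθ₄} gives r₂ω₂e^{iθ₂}+r₃ω₃e^{iθ₃}=r₄ω₄e^{iθ₄}.
Eliminating the other unknown: ω₃ = r₂ω₂ sin(θ₄−θ₂) / [r₃ sin(θ₃−θ₄)].
Numerator sine = +0.92849; denominator sine = +0.91706.
Result = 0.0504·24.19·(+0.92849) / (0.2013·(+0.91706)) = +6.132 rad/s; magnitude 6.132 rad/s.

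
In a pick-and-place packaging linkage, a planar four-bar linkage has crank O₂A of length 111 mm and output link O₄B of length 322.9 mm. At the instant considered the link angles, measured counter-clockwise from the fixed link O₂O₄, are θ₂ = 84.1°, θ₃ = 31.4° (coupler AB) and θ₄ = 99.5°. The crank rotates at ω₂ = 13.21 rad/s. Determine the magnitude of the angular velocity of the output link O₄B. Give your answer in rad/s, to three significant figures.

ω₂ = 13.21 rad/s
Differentiating the loop-closure r₂e^{iθ₂}+r₃e^{iθ₃}=r₁+r₄e^{iθ₄} gives r₂ω₂e^{iθ₂}+r₃ω₃e^{iθ₃}=r₄ω₄e^{iθ₄}.
Eliminating the other unknown: ω₄ = r₂ω₂ sin(θ₂−θ₃) / [r₄ sin(θ₄−θ₃)].
Numerator sine = +0.79547; denominator sine = +0.92784.
Result = 0.111·13.21·(+0.79547) / (0.3229·(+0.92784)) = +3.8932 rad/s; magnitude 3.8932 rad/s.

3.89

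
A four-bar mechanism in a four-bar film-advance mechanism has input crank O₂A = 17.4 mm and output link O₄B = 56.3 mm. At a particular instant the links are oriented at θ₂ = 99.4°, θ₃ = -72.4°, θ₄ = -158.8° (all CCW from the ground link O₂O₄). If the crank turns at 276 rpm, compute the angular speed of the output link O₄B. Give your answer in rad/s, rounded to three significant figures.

ω₂ = 28.9 rad/s (from 276 rpm).
Differentiating the loop-closure r₂e^{iθ₂}+r₃e^{iθ₃}=r₁+r₄e^{iθ₄} gives r₂ω₂e^{iθ₂}+r₃ω₃e^{iθ₃}=r₄ω₄e^{iθ₄}.
Eliminating the other unknown: ω₄ = r₂ω₂ sin(θ₂−θ₃) / [r₄ sin(θ₄−θ₃)].
Numerator sine = +0.14263; denominator sine = -0.99803.
Result = 0.0174·28.9·(+0.14263) / (0.0563·(-0.99803)) = -1.2766 rad/s; magnitude 1.2766 rad/s.

1.28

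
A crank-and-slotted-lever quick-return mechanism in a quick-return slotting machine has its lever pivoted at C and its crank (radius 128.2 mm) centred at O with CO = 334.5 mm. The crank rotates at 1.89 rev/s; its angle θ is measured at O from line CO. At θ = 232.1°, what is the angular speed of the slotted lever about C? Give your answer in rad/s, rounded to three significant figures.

ω = 11.88 rad/s (from 1.89 rev/s).
Crank pin A relative to C: A = (d + r cosθ, r sinθ); lever angle φ = atan2(r sinθ, d + r cosθ).
Differentiating tanφ: φ̇ = rω(d cosθ + r)/(d² + r² + 2dr cosθ).
d² + r² + 2dr cosθ = |CA|² = 0.0756408 m²;  d cosθ + r = -0.077278 m.
|ω_lever| = |0.1282·11.88·-0.077278| / 0.0756408 = 1.5554 rad/s.

1.56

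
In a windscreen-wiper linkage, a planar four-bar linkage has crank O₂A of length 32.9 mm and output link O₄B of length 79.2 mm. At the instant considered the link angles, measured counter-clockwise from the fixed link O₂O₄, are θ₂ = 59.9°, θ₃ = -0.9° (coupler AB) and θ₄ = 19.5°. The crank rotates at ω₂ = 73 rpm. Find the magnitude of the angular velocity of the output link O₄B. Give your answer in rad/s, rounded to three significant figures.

7.95

ω₂ = 7.645 rad/s (from 73 rpm).
Differentiating the loop-closure r₂e^{iθ₂}+r₃e^{iθ₃}=r₁+r₄e^{iθ₄} gives r₂ω₂e^{iθ₂}+r₃ω₃e^{iθ₃}=r₄ω₄e^{iθ₄}.
Eliminating the other unknown: ω₄ = r₂ω₂ sin(θ₂−θ₃) / [r₄ sin(θ₄−θ₃)].
Numerator sine = +0.87292; denominator sine = +0.34857.
Result = 0.0329·7.645·(+0.87292) / (0.0792·(+0.34857)) = +7.9525 rad/s; magnitude 7.9525 rad/s.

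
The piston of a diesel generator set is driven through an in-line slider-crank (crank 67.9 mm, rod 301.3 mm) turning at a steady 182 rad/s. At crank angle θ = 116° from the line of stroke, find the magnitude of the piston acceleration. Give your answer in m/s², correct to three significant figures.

ω = 182 rad/s
x(θ) = r cosθ + √(L² − r² sin²θ); with ω constant, a = ω²·d²x/dθ².
d²x/dθ² = −r cosθ − r²(cos2θ)/√u − r⁴ sin²2θ/(4u^{3/2}),  u = L² − r² sin²θ = 0.0870573 m².
Substituting r = 0.0679 m, L = 0.3013 m, θ = 116°: d²x/dθ² = +0.039257 m.
a = ω²·d²x/dθ² = (182)²·(+0.039257) = +1300.3 m/s²;  |a| = 1300.3 m/s².

1300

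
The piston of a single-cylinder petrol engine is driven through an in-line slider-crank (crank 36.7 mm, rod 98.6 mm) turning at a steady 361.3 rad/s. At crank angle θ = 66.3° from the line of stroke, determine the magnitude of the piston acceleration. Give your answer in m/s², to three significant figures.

682

ω = 361.3 rad/s
x(θ) = r cosθ + √(L² − r² sin²θ); with ω constant, a = ω²·d²x/dθ².
d²x/dθ² = −r cosθ − r²(cos2θ)/√u − r⁴ sin²2θ/(4u^{3/2}),  u = L² − r² sin²θ = 0.00859268 m².
Substituting r = 0.0367 m, L = 0.0986 m, θ = 66.3°: d²x/dθ² = -0.0052249 m.
a = ω²·d²x/dθ² = (361.3)²·(-0.0052249) = -682.05 m/s²;  |a| = 682.05 m/s².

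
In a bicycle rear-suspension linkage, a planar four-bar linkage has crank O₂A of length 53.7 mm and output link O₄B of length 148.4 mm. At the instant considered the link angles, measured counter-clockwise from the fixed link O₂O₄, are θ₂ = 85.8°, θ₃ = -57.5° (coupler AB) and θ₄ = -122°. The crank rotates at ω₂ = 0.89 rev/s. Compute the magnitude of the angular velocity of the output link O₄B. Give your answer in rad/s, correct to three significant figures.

ω₂ = 5.592 rad/s (from 0.89 rev/s).
Differentiating the loop-closure r₂e^{iθ₂}+r₃e^{iθ₃}=r₁+r₄e^{iθ₄} gives r₂ω₂e^{iθ₂}+r₃ω₃e^{iθ₃}=r₄ω₄e^{iθ₄}.
Eliminating the other unknown: ω₄ = r₂ω₂ sin(θ₂−θ₃) / [r₄ sin(θ₄−θ₃)].
Numerator sine = +0.59763; denominator sine = -0.90259.
Result = 0.0537·5.592·(+0.59763) / (0.1484·(-0.90259)) = -1.3398 rad/s; magnitude 1.3398 rad/s.

1.34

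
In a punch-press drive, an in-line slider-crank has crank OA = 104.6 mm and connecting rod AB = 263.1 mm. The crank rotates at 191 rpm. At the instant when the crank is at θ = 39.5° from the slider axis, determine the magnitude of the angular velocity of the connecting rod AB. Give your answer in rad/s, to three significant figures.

ω = 20 rad/s (converted from 191 rpm).
The rod makes angle φ with the slider axis where L sinφ = r sinθ; differentiating, L cosφ·φ̇ = r ω cosθ.
L cosφ = √(L² − r² sin²θ) = 0.25455 m.
|ω_rod| = r ω |cosθ| / √(L² − r² sin²θ) = 0.1046·20·0.77162/0.25455 = 6.342 rad/s.

6.34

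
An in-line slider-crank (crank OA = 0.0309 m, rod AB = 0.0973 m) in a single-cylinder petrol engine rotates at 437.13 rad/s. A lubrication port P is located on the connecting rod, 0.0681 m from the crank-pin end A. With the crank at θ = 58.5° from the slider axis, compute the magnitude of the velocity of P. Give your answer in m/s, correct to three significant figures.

13.1

ω = 437.1 rad/s.  Crank-pin speed |V_A| = rω = 13.507 m/s, perpendicular to OA.
Rod angle: sinφ = −(r/L) sinθ ⇒ φ = -15.710°; ω_rod = −rω cosθ/√(L²−r²sin²θ) = -75.349 rad/s.
V_P = V_A + ω_rod × AP, with AP = 0.0681 m along the rod.
Components: V_Px = −rω sinθ − a·ω_rod·sinφ = -12.906 m/s;  V_Py = rω cosθ + a·ω_rod·cosφ = +2.118 m/s.
|V_P| = √(V_Px² + V_Py²) = 13.079 m/s.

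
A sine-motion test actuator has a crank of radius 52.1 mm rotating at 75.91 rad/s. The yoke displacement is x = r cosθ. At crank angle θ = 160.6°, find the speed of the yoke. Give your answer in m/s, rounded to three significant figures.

ω = 75.91 rad/s
x = r cosθ ⇒ ẋ = −rω sinθ.
|v| = rω|sinθ| = 0.0521·75.91·|sin 160.6°| = 1.3137 m/s.

1.31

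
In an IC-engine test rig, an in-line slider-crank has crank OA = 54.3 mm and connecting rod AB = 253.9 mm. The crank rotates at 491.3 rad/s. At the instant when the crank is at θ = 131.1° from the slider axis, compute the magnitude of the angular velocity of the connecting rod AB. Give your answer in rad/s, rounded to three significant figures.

ω = 491.3 rad/s
The rod makes angle φ with the slider axis where L sinφ = r sinθ; differentiating, L cosφ·φ̇ = r ω cosθ.
L cosφ = √(L² − r² sin²θ) = 0.25058 m.
|ω_rod| = r ω |cosθ| / √(L² − r² sin²θ) = 0.0543·491.3·0.65738/0.25058 = 69.986 rad/s.

70.0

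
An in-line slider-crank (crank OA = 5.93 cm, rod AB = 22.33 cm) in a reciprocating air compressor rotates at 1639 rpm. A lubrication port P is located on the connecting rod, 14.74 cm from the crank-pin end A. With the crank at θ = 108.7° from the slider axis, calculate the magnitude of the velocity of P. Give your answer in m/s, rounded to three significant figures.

ω = 171.6 rad/s.  Crank-pin speed |V_A| = rω = 10.178 m/s, perpendicular to OA.
Rod angle: sinφ = −(r/L) sinθ ⇒ φ = -14.569°; ω_rod = −rω cosθ/√(L²−r²sin²θ) = +15.099 rad/s.
V_P = V_A + ω_rod × AP, with AP = 0.1474 m along the rod.
Components: V_Px = −rω sinθ − a·ω_rod·sinφ = -9.0809 m/s;  V_Py = rω cosθ + a·ω_rod·cosφ = -1.1092 m/s.
|V_P| = √(V_Px² + V_Py²) = 9.1484 m/s.

9.15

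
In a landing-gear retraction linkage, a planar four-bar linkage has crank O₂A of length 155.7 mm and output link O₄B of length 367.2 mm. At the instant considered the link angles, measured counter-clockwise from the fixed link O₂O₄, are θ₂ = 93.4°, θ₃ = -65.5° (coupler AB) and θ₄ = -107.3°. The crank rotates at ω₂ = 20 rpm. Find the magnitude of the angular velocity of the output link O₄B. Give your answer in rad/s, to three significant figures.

0.480

ω₂ = 2.094 rad/s (from 20 rpm).
Differentiating the loop-closure r₂e^{iθ₂}+r₃e^{iθ₃}=r₁+r₄e^{iθ₄} gives r₂ω₂e^{iθ₂}+r₃ω₃e^{iθ₃}=r₄ω₄e^{iθ₄}.
Eliminating the other unknown: ω₄ = r₂ω₂ sin(θ₂−θ₃) / [r₄ sin(θ₄−θ₃)].
Numerator sine = +0.36000; denominator sine = -0.66653.
Result = 0.1557·2.094·(+0.36000) / (0.3672·(-0.66653)) = -0.47965 rad/s; magnitude 0.47965 rad/s.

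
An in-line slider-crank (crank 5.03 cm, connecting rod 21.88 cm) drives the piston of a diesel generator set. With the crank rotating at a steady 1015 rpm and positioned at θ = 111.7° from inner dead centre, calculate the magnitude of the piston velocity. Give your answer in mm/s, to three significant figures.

ω = 2π·1015/60 = 106.3 rad/s
For an in-line slider-crank, x = r cosθ + √(L² − r² sin²θ), so v = −rω sinθ·[1 + r cosθ/√(L² − r² sin²θ)].
With r = 0.0503 m, L = 0.2188 m, θ = 111.7°: √(L² − r² sin²θ) = 0.21375 m.
v = −0.0503·106.3·0.92913·[1 + 0.0503·-0.36975/0.21375] = -4.5353 m/s.
|v| = 4.5353 m/s = 4535.3 mm/s.

4540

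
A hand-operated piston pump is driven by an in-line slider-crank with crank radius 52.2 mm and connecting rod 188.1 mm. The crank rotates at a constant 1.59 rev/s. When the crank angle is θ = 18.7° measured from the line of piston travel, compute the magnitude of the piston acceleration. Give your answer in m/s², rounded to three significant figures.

ω = 2π·1.59 = 9.99 rad/s
x(θ) = r cosθ + √(L² − r² sin²θ); with ω constant, a = ω²·d²x/dθ².
d²x/dθ² = −r cosθ − r²(cos2θ)/√u − r⁴ sin²2θ/(4u^{3/2}),  u = L² − r² sin²θ = 0.0351015 m².
Substituting r = 0.0522 m, L = 0.1881 m, θ = 18.7°: d²x/dθ² = -0.061102 m.
a = ω²·d²x/dθ² = (9.99)²·(-0.061102) = -6.0983 m/s²;  |a| = 6.0983 m/s².

6.10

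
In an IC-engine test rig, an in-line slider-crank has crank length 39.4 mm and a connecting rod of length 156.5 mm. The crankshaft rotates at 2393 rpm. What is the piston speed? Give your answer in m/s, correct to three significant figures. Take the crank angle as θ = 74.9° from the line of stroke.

ω = 2π·2393/60 = 250.6 rad/s
For an in-line slider-crank, x = r cosθ + √(L² − r² sin²θ), so v = −rω sinθ·[1 + r cosθ/√(L² − r² sin²θ)].
With r = 0.0394 m, L = 0.1565 m, θ = 74.9°: √(L² − r² sin²θ) = 0.15181 m.
v = −0.0394·250.6·0.96547·[1 + 0.0394·0.26050/0.15181] = -10.177 m/s.
|v| = 10.177 m/s.

10.2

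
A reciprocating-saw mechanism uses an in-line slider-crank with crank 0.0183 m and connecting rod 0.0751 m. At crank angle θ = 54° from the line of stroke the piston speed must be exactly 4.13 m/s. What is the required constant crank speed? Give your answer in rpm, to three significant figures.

2320

For an in-line slider-crank, |v_piston| = rω|sinθ|·[1 + r cosθ/√(L² − r² sin²θ)].
With r = 0.0183 m, L = 0.0751 m, θ = 54°: the bracketed kinematic factor |dx/dθ| = 0.016968 m.
ω = v/|dx/dθ| = 4.13/0.016968 = 243.4 rad/s.
N = 60ω/(2π) = 2324.3 rpm.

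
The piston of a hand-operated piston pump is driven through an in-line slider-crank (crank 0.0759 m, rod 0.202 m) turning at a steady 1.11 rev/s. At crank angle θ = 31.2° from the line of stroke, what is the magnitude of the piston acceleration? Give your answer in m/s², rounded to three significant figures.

3.85

ω = 2π·1.11 = 6.974 rad/s
x(θ) = r cosθ + √(L² − r² sin²θ); with ω constant, a = ω²·d²x/dθ².
d²x/dθ² = −r cosθ − r²(cos2θ)/√u − r⁴ sin²2θ/(4u^{3/2}),  u = L² − r² sin²θ = 0.0392581 m².
Substituting r = 0.0759 m, L = 0.202 m, θ = 31.2°: d²x/dθ² = -0.07923 m.
a = ω²·d²x/dθ² = (6.974)²·(-0.07923) = -3.8539 m/s²;  |a| = 3.8539 m/s².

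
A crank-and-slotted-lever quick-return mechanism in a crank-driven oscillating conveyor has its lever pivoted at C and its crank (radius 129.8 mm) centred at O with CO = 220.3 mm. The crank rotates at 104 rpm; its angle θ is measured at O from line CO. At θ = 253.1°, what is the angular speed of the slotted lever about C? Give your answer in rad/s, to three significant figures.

ω = 10.89 rad/s (from 104 rpm).
Crank pin A relative to C: A = (d + r cosθ, r sinθ); lever angle φ = atan2(r sinθ, d + r cosθ).
Differentiating tanφ: φ̇ = rω(d cosθ + r)/(d² + r² + 2dr cosθ).
d² + r² + 2dr cosθ = |CA|² = 0.0487549 m²;  d cosθ + r = +0.065758 m.
|ω_lever| = |0.1298·10.89·+0.065758| / 0.0487549 = 1.9066 rad/s.

1.91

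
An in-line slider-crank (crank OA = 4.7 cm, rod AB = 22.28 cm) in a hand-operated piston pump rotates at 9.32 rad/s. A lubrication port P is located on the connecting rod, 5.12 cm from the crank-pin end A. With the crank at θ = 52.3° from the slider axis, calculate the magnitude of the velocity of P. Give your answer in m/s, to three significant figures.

0.412

ω = 9.32 rad/s.  Crank-pin speed |V_A| = rω = 0.43804 m/s, perpendicular to OA.
Rod angle: sinφ = −(r/L) sinθ ⇒ φ = -9.608°; ω_rod = −rω cosθ/√(L²−r²sin²θ) = -1.2194 rad/s.
V_P = V_A + ω_rod × AP, with AP = 0.0512 m along the rod.
Components: V_Px = −rω sinθ − a·ω_rod·sinφ = -0.35701 m/s;  V_Py = rω cosθ + a·ω_rod·cosφ = +0.20632 m/s.
|V_P| = √(V_Px² + V_Py²) = 0.41234 m/s.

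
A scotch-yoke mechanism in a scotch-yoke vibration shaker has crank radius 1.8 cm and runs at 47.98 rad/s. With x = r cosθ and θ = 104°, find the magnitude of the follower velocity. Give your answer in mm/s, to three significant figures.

838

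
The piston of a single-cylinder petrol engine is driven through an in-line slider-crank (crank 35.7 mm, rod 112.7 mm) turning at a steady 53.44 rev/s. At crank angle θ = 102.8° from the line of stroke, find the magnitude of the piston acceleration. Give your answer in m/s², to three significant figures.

ω = 2π·53.4 = 335.8 rad/s
x(θ) = r cosθ + √(L² − r² sin²θ); with ω constant, a = ω²·d²x/dθ².
d²x/dθ² = −r cosθ − r²(cos2θ)/√u − r⁴ sin²2θ/(4u^{3/2}),  u = L² − r² sin²θ = 0.0114894 m².
Substituting r = 0.0357 m, L = 0.1127 m, θ = 102.8°: d²x/dθ² = +0.018571 m.
a = ω²·d²x/dθ² = (335.8)²·(+0.018571) = +2093.7 m/s²;  |a| = 2093.7 m/s².

2090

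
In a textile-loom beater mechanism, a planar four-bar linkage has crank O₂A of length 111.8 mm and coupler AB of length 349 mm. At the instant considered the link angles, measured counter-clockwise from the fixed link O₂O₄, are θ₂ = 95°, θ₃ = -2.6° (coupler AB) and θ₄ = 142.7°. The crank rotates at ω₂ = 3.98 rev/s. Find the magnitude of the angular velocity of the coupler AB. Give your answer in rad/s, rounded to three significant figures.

ω₂ = 25.01 rad/s (from 3.98 rev/s).
Differentiating the loop-closure r₂e^{iθ₂}+r₃e^{iθ₃}=r₁+r₄e^{iθ₄} gives r₂ω₂e^{iθ₂}+r₃ω₃e^{iθ₃}=r₄ω₄e^{iθ₄}.
Eliminating the other unknown: ω₃ = r₂ω₂ sin(θ₄−θ₂) / [r₃ sin(θ₃−θ₄)].
Numerator sine = +0.73963; denominator sine = -0.56928.
Result = 0.1118·25.01·(+0.73963) / (0.349·(-0.56928)) = -10.408 rad/s; magnitude 10.408 rad/s.

10.4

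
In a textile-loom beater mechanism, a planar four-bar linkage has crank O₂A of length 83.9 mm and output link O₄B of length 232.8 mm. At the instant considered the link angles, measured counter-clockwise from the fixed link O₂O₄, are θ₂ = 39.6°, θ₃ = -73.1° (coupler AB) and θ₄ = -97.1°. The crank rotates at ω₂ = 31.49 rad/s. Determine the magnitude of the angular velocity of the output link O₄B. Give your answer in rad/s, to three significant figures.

25.7

ω₂ = 31.49 rad/s
Differentiating the loop-closure r₂e^{iθ₂}+r₃e^{iθ₃}=r₁+r₄e^{iθ₄} gives r₂ω₂e^{iθ₂}+r₃ω₃e^{iθ₃}=r₄ω₄e^{iθ₄}.
Eliminating the other unknown: ω₄ = r₂ω₂ sin(θ₂−θ₃) / [r₄ sin(θ₄−θ₃)].
Numerator sine = +0.92254; denominator sine = -0.40674.
Result = 0.0839·31.49·(+0.92254) / (0.2328·(-0.40674)) = -25.741 rad/s; magnitude 25.741 rad/s.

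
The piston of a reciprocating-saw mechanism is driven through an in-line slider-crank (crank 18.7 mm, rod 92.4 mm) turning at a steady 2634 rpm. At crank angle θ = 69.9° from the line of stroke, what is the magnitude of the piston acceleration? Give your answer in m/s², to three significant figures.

ω = 2π·2634/60 = 275.8 rad/s
x(θ) = r cosθ + √(L² − r² sin²θ); with ω constant, a = ω²·d²x/dθ².
d²x/dθ² = −r cosθ − r²(cos2θ)/√u − r⁴ sin²2θ/(4u^{3/2}),  u = L² − r² sin²θ = 0.00822937 m².
Substituting r = 0.0187 m, L = 0.0924 m, θ = 69.9°: d²x/dθ² = -0.0034992 m.
a = ω²·d²x/dθ² = (275.8)²·(-0.0034992) = -266.23 m/s²;  |a| = 266.23 m/s².

266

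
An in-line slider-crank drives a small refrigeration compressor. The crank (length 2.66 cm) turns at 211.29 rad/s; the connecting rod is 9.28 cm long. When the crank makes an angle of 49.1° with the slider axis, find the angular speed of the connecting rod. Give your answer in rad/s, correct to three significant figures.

40.6

ω = 211.3 rad/s
The rod makes angle φ with the slider axis where L sinφ = r sinθ; differentiating, L cosφ·φ̇ = r ω cosθ.
L cosφ = √(L² − r² sin²θ) = 0.090596 m.
|ω_rod| = r ω |cosθ| / √(L² − r² sin²θ) = 0.0266·211.3·0.65474/0.090596 = 40.618 rad/s.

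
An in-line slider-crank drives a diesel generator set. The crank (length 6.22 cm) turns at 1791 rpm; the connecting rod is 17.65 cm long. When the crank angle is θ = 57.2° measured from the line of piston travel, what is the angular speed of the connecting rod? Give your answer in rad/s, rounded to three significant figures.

ω = 187.6 rad/s (converted from 1791 rpm).
The rod makes angle φ with the slider axis where L sinφ = r sinθ; differentiating, L cosφ·φ̇ = r ω cosθ.
L cosφ = √(L² − r² sin²θ) = 0.16858 m.
|ω_rod| = r ω |cosθ| / √(L² − r² sin²θ) = 0.0622·187.6·0.54171/0.16858 = 37.487 rad/s.

37.5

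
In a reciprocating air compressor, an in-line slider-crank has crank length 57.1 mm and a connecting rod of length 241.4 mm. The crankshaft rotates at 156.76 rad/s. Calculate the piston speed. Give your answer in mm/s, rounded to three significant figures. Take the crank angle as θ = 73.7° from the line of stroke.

9180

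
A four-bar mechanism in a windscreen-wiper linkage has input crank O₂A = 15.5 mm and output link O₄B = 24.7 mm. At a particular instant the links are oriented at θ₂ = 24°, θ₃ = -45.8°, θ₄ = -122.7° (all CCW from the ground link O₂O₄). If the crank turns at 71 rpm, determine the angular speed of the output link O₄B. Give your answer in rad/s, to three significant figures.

ω₂ = 7.435 rad/s (from 71 rpm).
Differentiating the loop-closure r₂e^{iθ₂}+r₃e^{iθ₃}=r₁+r₄e^{iθ₄} gives r₂ω₂e^{iθ₂}+r₃ω₃e^{iθ₃}=r₄ω₄e^{iθ₄}.
Eliminating the other unknown: ω₄ = r₂ω₂ sin(θ₂−θ₃) / [r₄ sin(θ₄−θ₃)].
Numerator sine = +0.93849; denominator sine = -0.97398.
Result = 0.0155·7.435·(+0.93849) / (0.0247·(-0.97398)) = -4.4958 rad/s; magnitude 4.4958 rad/s.

4.50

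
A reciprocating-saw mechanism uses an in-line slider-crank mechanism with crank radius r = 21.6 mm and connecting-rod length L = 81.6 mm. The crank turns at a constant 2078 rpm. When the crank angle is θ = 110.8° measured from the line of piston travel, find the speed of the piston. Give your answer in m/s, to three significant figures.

3.97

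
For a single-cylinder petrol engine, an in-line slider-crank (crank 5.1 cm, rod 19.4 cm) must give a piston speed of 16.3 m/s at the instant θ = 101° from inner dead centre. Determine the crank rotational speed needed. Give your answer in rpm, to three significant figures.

For an in-line slider-crank, |v_piston| = rω|sinθ|·[1 + r cosθ/√(L² − r² sin²θ)].
With r = 0.051 m, L = 0.194 m, θ = 101°: the bracketed kinematic factor |dx/dθ| = 0.047464 m.
ω = v/|dx/dθ| = 16.3/0.047464 = 343.42 rad/s.
N = 60ω/(2π) = 3279.4 rpm.

3280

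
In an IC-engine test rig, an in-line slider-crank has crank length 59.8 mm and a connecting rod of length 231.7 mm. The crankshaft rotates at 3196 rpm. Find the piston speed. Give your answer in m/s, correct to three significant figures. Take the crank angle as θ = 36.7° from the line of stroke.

ω = 2π·3196/60 = 334.7 rad/s
For an in-line slider-crank, x = r cosθ + √(L² − r² sin²θ), so v = −rω sinθ·[1 + r cosθ/√(L² − r² sin²θ)].
With r = 0.0598 m, L = 0.2317 m, θ = 36.7°: √(L² − r² sin²θ) = 0.22893 m.
v = −0.0598·334.7·0.59763·[1 + 0.0598·0.80178/0.22893] = -14.466 m/s.
|v| = 14.466 m/s.

14.5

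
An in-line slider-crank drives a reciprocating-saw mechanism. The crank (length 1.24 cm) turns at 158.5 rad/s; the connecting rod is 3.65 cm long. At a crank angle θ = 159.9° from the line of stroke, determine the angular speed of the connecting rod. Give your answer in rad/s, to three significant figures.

50.9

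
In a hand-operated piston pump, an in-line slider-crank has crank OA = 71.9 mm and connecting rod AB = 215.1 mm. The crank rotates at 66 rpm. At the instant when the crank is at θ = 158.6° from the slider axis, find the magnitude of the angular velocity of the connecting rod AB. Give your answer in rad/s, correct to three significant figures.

ω = 6.912 rad/s (converted from 66 rpm).
The rod makes angle φ with the slider axis where L sinφ = r sinθ; differentiating, L cosφ·φ̇ = r ω cosθ.
L cosφ = √(L² − r² sin²θ) = 0.21349 m.
|ω_rod| = r ω |cosθ| / √(L² − r² sin²θ) = 0.0719·6.912·0.93106/0.21349 = 2.1672 rad/s.

2.17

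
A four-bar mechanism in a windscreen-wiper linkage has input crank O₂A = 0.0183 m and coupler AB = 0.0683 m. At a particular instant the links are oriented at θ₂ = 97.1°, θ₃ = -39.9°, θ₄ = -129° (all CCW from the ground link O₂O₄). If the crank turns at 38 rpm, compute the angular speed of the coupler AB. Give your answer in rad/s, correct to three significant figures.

0.768

ω₂ = 3.979 rad/s (from 38 rpm).
Differentiating the loop-closure r₂e^{iθ₂}+r₃e^{iθ₃}=r₁+r₄e^{iθ₄} gives r₂ω₂e^{iθ₂}+r₃ω₃e^{iθ₃}=r₄ω₄e^{iθ₄}.
Eliminating the other unknown: ω₃ = r₂ω₂ sin(θ₄−θ₂) / [r₃ sin(θ₃−θ₄)].
Numerator sine = +0.72055; denominator sine = +0.99988.
Result = 0.0183·3.979·(+0.72055) / (0.0683·(+0.99988)) = +0.76835 rad/s; magnitude 0.76835 rad/s.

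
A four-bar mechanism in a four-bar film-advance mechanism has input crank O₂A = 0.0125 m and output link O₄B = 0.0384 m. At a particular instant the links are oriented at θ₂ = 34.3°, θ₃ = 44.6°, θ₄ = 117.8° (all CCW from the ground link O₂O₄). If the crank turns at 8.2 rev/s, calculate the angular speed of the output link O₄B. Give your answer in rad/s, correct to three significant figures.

ω₂ = 51.52 rad/s (from 8.2 rev/s).
Differentiating the loop-closure r₂e^{iθ₂}+r₃e^{iθ₃}=r₁+r₄e^{iθ₄} gives r₂ω₂e^{iθ₂}+r₃ω₃e^{iθ₃}=r₄ω₄e^{iθ₄}.
Eliminating the other unknown: ω₄ = r₂ω₂ sin(θ₂−θ₃) / [r₄ sin(θ₄−θ₃)].
Numerator sine = -0.17880; denominator sine = +0.95732.
Result = 0.0125·51.52·(-0.17880) / (0.0384·(+0.95732)) = -3.1325 rad/s; magnitude 3.1325 rad/s.

3.13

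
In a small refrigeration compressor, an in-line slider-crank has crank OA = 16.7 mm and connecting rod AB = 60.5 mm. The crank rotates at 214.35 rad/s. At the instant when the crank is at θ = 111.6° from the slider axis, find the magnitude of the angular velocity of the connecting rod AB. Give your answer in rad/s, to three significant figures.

ω = 214.3 rad/s
The rod makes angle φ with the slider axis where L sinφ = r sinθ; differentiating, L cosφ·φ̇ = r ω cosθ.
L cosφ = √(L² − r² sin²θ) = 0.058474 m.
|ω_rod| = r ω |cosθ| / √(L² − r² sin²θ) = 0.0167·214.3·0.36812/0.058474 = 22.536 rad/s.

22.5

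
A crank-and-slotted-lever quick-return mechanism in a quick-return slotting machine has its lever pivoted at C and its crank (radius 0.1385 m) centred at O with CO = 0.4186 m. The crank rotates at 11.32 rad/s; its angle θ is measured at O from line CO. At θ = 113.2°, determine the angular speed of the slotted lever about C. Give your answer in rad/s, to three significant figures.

0.278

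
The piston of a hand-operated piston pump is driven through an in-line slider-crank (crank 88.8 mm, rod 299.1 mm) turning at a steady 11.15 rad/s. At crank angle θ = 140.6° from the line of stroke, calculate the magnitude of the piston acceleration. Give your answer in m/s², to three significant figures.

ω = 11.15 rad/s
x(θ) = r cosθ + √(L² − r² sin²θ); with ω constant, a = ω²·d²x/dθ².
d²x/dθ² = −r cosθ − r²(cos2θ)/√u − r⁴ sin²2θ/(4u^{3/2}),  u = L² − r² sin²θ = 0.0862839 m².
Substituting r = 0.0888 m, L = 0.2991 m, θ = 140.6°: d²x/dθ² = +0.062814 m.
a = ω²·d²x/dθ² = (11.15)²·(+0.062814) = +7.8092 m/s²;  |a| = 7.8092 m/s².

7.81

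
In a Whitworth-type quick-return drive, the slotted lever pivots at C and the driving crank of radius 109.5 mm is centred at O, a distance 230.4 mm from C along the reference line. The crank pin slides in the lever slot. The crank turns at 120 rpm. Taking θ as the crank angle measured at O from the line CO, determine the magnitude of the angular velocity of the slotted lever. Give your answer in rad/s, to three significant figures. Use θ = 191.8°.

ω = 12.57 rad/s (from 120 rpm).
Crank pin A relative to C: A = (d + r cosθ, r sinθ); lever angle φ = atan2(r sinθ, d + r cosθ).
Differentiating tanφ: φ̇ = rω(d cosθ + r)/(d² + r² + 2dr cosθ).
d² + r² + 2dr cosθ = |CA|² = 0.0156831 m²;  d cosθ + r = -0.11603 m.
|ω_lever| = |0.1095·12.57·-0.11603| / 0.0156831 = 10.18 rad/s.

10.2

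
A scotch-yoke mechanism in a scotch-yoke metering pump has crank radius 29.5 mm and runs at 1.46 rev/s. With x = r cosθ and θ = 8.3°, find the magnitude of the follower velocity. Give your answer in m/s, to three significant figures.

ω = 9.173 rad/s (from 1.46 rev/s).
x = r cosθ ⇒ ẋ = −rω sinθ.
|v| = rω|sinθ| = 0.0295·9.173·|sin 8.3°| = 0.039065 m/s.

0.0391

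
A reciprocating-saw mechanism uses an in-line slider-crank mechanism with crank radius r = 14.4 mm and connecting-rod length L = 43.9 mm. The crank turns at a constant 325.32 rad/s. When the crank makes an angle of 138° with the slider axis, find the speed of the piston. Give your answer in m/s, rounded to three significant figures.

2.35

ω = 325.3 rad/s
For an in-line slider-crank, x = r cosθ + √(L² − r² sin²θ), so v = −rω sinθ·[1 + r cosθ/√(L² − r² sin²θ)].
With r = 0.0144 m, L = 0.0439 m, θ = 138°: √(L² − r² sin²θ) = 0.04283 m.
v = −0.0144·325.3·0.66913·[1 + 0.0144·-0.74314/0.04283] = -2.3514 m/s.
|v| = 2.3514 m/s.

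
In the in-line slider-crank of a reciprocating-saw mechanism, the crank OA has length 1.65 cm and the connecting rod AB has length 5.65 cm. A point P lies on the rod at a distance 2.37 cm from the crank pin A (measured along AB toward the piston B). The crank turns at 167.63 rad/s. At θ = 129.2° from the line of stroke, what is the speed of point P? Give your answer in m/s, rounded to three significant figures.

2.22

ω = 167.6 rad/s.  Crank-pin speed |V_A| = rω = 2.7659 m/s, perpendicular to OA.
Rod angle: sinφ = −(r/L) sinθ ⇒ φ = -13.080°; ω_rod = −rω cosθ/√(L²−r²sin²θ) = +31.764 rad/s.
V_P = V_A + ω_rod × AP, with AP = 0.0237 m along the rod.
Components: V_Px = −rω sinθ − a·ω_rod·sinφ = -1.973 m/s;  V_Py = rω cosθ + a·ω_rod·cosφ = -1.0148 m/s.
|V_P| = √(V_Px² + V_Py²) = 2.2187 m/s.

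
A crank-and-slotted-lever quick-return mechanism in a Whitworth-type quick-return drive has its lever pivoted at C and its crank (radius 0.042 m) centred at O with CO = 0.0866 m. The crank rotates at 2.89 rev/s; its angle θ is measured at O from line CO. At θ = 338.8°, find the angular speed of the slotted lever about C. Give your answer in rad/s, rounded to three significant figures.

5.83

ω = 18.16 rad/s (from 2.89 rev/s).
Crank pin A relative to C: A = (d + r cosθ, r sinθ); lever angle φ = atan2(r sinθ, d + r cosθ).
Differentiating tanφ: φ̇ = rω(d cosθ + r)/(d² + r² + 2dr cosθ).
d² + r² + 2dr cosθ = |CA|² = 0.0160457 m²;  d cosθ + r = +0.12274 m.
|ω_lever| = |0.042·18.16·+0.12274| / 0.0160457 = 5.8338 rad/s.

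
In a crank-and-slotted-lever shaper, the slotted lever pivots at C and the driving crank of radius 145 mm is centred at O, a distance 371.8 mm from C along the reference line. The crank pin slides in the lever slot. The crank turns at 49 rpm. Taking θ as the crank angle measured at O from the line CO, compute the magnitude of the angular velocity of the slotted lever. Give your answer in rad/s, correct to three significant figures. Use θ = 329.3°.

1.37

ω = 5.131 rad/s (from 49 rpm).
Crank pin A relative to C: A = (d + r cosθ, r sinθ); lever angle φ = atan2(r sinθ, d + r cosθ).
Differentiating tanφ: φ̇ = rω(d cosθ + r)/(d² + r² + 2dr cosθ).
d² + r² + 2dr cosθ = |CA|² = 0.251971 m²;  d cosθ + r = +0.46469 m.
|ω_lever| = |0.145·5.131·+0.46469| / 0.251971 = 1.3722 rad/s.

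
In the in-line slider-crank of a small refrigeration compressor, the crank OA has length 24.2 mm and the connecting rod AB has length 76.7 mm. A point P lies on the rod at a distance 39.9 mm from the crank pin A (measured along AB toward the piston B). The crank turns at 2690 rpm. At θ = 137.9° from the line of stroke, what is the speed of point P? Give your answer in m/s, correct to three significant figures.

4.68

ω = 281.7 rad/s.  Crank-pin speed |V_A| = rω = 6.817 m/s, perpendicular to OA.
Rod angle: sinφ = −(r/L) sinθ ⇒ φ = -12.212°; ω_rod = −rω cosθ/√(L²−r²sin²θ) = +67.473 rad/s.
V_P = V_A + ω_rod × AP, with AP = 0.0399 m along the rod.
Components: V_Px = −rω sinθ − a·ω_rod·sinφ = -4.0009 m/s;  V_Py = rω cosθ + a·ω_rod·cosφ = -2.4268 m/s.
|V_P| = √(V_Px² + V_Py²) = 4.6793 m/s.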